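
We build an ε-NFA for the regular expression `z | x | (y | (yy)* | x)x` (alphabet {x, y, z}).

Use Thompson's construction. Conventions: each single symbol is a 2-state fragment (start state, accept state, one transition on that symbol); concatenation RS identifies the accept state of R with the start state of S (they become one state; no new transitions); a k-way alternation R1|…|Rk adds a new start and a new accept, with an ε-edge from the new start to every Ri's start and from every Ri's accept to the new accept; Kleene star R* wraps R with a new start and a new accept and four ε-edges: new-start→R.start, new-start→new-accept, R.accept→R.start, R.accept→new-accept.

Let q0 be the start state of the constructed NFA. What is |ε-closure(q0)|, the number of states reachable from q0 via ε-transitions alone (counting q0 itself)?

Let C(F) = |ε-closure(F.start)| within fragment F, and note whether F accepts ε. Symbol fragments have C = 1 and do not accept ε. Then:
  yy — |ε-closure| equals the left operand's closure size = 1 (its accept is not ε-reachable, so the closure stops there)
  (yy)* — |ε-closure| = 1 (new start) + 1 (body) + 1 (new accept) = 3
  y | (yy)* | x — new start ε-reaches every alternative's start; at least one alternative accepts ε, so the union's new accept is reached too: |ε-closure| = 1 + 1 + 3 + 1 + 1 = 7
  (y | (yy)* | x)x — |ε-closure| = 7 + (1−1) = 7 (closure spills across the concat boundary because the left factor accepts ε)
  z | x | (y | (yy)* | x)x — new start ε-reaches every alternative's start; none of them accept ε, so the new accept is not reached: |ε-closure| = 1 + 1 + 1 + 7 = 10

10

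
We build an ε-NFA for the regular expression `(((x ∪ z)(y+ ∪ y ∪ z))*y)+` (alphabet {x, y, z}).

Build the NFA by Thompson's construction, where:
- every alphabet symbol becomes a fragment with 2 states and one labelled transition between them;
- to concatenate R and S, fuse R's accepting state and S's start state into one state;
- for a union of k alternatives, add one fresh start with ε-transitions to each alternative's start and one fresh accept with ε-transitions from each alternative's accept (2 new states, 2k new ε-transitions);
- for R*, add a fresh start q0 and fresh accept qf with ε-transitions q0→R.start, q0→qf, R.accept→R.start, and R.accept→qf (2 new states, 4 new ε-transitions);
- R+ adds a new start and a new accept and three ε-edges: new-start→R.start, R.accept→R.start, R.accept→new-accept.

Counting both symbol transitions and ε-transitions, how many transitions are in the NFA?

26

By structural recursion:
Each of the 6 symbol leaves contributes 1 transition (1 symbol, 0 ε).
  x ∪ z : 6 transitions (2 symbol, 4 ε)
  y+ : 4 transitions (1 symbol, 3 ε)
  y+ ∪ y ∪ z : 12 transitions (3 symbol, 9 ε)
  (x ∪ z)(y+ ∪ y ∪ z) : 18 transitions (5 symbol, 13 ε)
  ((x ∪ z)(y+ ∪ y ∪ z))* : 22 transitions (5 symbol, 17 ε)
  ((x ∪ z)(y+ ∪ y ∪ z))*y : 23 transitions (6 symbol, 17 ε)
  (((x ∪ z)(y+ ∪ y ∪ z))*y)+ : 26 transitions (6 symbol, 20 ε)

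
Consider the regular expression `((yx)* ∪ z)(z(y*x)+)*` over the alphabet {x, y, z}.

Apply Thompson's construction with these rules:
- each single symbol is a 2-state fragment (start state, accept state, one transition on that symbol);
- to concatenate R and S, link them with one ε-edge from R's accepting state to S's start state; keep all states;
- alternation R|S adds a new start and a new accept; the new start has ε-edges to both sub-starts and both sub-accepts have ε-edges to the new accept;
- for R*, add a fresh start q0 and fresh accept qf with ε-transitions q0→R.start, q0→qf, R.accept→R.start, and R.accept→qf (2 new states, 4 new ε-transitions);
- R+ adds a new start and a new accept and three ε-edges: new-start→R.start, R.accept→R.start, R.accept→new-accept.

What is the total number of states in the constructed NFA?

Bottom-up over the parse tree:
Each of the 6 symbol leaves contributes a 2-state fragment.
  yx — 4 states
  (yx)* — 6 states
  (yx)* ∪ z — 10 states
  y* — 4 states
  y*x — 6 states
  (y*x)+ — 8 states
  z(y*x)+ — 10 states
  (z(y*x)+)* — 12 states
  ((yx)* ∪ z)(z(y*x)+)* — 22 states

22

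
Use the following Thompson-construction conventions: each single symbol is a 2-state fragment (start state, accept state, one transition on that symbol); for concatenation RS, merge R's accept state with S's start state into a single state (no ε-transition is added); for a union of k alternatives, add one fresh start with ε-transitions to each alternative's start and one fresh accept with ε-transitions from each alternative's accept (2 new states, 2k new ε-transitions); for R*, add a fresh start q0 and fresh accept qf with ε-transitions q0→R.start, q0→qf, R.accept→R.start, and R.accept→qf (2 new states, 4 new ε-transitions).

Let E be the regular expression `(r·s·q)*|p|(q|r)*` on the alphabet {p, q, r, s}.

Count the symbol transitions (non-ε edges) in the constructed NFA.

Bottom-up over the parse tree:
Each of the 6 symbol leaves contributes exactly 1 symbol transition.
  r·s·q → 3 symbol transitions
  (r·s·q)* → 3 symbol transitions
  q|r → 2 symbol transitions
  (q|r)* → 2 symbol transitions
  (r·s·q)*|p|(q|r)* → 6 symbol transitions

6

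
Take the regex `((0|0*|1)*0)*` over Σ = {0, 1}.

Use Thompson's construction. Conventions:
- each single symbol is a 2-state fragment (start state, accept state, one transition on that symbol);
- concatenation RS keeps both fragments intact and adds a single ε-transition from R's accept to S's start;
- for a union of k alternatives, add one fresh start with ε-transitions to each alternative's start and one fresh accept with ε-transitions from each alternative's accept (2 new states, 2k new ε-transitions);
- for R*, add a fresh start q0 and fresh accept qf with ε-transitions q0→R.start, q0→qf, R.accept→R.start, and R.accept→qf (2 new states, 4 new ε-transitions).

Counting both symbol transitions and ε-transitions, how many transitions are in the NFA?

Building bottom-up:
Each of the 4 symbol leaves contributes 1 transition (1 symbol, 0 ε).
  0* → 5 transitions (1 symbol, 4 ε)
  0|0*|1 → 13 transitions (3 symbol, 10 ε)
  (0|0*|1)* → 17 transitions (3 symbol, 14 ε)
  (0|0*|1)*0 → 19 transitions (4 symbol, 15 ε)
  ((0|0*|1)*0)* → 23 transitions (4 symbol, 19 ε)

23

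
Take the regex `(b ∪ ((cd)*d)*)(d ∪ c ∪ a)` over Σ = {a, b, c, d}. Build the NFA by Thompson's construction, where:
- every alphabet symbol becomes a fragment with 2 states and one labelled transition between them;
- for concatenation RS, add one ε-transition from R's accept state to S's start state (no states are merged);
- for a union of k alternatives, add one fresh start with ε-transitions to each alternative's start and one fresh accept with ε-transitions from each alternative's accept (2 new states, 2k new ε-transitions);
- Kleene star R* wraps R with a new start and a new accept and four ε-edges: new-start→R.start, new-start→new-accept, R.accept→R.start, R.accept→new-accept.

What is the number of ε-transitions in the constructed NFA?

21

Building bottom-up:
Each of the 7 symbol leaves contributes 0 ε-transitions.
  cd → 1 ε-transition
  (cd)* → 5 ε-transitions
  (cd)*d → 6 ε-transitions
  ((cd)*d)* → 10 ε-transitions
  b ∪ ((cd)*d)* → 14 ε-transitions
  d ∪ c ∪ a → 6 ε-transitions
  (b ∪ ((cd)*d)*)(d ∪ c ∪ a) → 21 ε-transitions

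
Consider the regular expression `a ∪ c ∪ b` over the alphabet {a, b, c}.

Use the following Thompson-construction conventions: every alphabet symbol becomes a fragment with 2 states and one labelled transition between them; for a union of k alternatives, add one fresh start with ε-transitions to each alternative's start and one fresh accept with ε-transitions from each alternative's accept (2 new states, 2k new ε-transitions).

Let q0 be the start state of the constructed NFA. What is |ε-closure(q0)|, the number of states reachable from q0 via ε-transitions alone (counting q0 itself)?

4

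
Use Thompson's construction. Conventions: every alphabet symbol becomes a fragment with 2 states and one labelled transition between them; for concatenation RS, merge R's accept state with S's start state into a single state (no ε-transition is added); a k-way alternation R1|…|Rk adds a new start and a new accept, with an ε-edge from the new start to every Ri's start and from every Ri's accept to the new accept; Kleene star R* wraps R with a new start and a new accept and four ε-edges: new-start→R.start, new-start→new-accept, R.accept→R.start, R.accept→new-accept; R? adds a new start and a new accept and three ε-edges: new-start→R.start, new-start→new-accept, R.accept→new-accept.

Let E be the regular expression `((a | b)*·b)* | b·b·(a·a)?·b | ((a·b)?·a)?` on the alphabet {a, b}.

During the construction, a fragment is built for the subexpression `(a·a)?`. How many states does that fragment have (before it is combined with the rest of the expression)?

5

Fragment for `(a·a)?`:
Each of the 2 symbol leaves contributes a 2-state fragment.
  a·a → 3 states
  (a·a)? → 5 states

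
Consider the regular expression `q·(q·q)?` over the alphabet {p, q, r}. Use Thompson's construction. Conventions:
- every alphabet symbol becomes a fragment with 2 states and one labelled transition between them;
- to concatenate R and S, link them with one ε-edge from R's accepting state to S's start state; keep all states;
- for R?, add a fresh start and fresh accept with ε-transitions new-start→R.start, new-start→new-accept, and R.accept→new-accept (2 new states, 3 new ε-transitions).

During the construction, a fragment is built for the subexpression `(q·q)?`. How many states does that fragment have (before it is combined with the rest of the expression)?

Fragment for `(q·q)?`:
Each of the 2 symbol leaves contributes a 2-state fragment.
  q·q : 4 states
  (q·q)? : 6 states

6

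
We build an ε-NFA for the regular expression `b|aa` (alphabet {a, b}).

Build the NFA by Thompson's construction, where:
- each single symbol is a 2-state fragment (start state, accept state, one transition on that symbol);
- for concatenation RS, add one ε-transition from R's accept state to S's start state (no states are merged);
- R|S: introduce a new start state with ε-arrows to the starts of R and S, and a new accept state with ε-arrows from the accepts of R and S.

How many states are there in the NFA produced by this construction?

Per subexpression:
Each of the 3 symbol leaves contributes a 2-state fragment.
  aa — 4 states
  b|aa — 8 states

8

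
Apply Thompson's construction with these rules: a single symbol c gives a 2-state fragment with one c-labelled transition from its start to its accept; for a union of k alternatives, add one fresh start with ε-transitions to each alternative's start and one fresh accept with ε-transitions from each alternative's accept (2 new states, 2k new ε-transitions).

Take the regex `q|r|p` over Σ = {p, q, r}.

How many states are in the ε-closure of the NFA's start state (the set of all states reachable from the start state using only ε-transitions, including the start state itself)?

4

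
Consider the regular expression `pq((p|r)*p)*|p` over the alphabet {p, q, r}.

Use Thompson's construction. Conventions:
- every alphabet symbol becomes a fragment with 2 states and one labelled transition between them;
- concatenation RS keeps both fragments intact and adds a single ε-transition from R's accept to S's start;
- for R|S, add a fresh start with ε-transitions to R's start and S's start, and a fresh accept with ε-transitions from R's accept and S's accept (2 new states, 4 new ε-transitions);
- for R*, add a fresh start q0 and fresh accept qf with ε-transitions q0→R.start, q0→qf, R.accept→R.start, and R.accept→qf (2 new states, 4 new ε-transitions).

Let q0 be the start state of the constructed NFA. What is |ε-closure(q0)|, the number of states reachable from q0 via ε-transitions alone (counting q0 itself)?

3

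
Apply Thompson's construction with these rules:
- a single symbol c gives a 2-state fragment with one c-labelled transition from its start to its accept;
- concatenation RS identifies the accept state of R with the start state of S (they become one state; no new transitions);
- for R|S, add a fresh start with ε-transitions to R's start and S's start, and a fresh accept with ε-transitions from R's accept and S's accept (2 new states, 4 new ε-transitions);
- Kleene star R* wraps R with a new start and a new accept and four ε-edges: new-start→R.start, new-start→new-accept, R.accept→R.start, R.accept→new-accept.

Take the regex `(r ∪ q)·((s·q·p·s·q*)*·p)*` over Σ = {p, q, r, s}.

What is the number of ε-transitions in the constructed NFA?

16

Building bottom-up:
Each of the 8 symbol leaves contributes 0 ε-transitions.
  r ∪ q — 4 ε-transitions
  q* — 4 ε-transitions
  s·q·p·s·q* — 4 ε-transitions
  (s·q·p·s·q*)* — 8 ε-transitions
  (s·q·p·s·q*)*·p — 8 ε-transitions
  ((s·q·p·s·q*)*·p)* — 12 ε-transitions
  (r ∪ q)·((s·q·p·s·q*)*·p)* — 16 ε-transitions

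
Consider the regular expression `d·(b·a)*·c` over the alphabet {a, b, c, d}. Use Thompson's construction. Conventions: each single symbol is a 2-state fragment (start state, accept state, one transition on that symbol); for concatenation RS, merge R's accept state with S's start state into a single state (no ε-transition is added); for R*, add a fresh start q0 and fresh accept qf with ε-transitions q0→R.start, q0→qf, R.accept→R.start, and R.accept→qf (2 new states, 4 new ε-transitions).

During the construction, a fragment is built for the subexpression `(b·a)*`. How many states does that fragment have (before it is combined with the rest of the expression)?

Fragment for `(b·a)*`:
Each of the 2 symbol leaves contributes a 2-state fragment.
  b·a — 3 states
  (b·a)* — 5 states

5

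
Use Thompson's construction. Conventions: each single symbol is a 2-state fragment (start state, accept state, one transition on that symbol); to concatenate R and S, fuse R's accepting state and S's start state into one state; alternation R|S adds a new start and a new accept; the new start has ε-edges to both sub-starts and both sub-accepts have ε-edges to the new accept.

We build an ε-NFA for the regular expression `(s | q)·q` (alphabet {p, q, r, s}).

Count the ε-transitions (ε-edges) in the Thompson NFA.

4

Bottom-up over the parse tree:
Each of the 3 symbol leaves contributes 0 ε-transitions.
  s | q : 4 ε-transitions
  (s | q)·q : 4 ε-transitions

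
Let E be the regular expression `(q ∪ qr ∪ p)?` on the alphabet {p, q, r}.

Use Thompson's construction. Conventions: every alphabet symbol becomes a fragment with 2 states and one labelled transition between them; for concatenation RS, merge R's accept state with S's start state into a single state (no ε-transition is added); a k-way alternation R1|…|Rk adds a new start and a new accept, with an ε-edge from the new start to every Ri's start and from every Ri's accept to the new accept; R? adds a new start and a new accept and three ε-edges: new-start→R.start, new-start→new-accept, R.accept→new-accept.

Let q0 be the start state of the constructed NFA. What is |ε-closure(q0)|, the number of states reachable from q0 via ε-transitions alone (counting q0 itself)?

6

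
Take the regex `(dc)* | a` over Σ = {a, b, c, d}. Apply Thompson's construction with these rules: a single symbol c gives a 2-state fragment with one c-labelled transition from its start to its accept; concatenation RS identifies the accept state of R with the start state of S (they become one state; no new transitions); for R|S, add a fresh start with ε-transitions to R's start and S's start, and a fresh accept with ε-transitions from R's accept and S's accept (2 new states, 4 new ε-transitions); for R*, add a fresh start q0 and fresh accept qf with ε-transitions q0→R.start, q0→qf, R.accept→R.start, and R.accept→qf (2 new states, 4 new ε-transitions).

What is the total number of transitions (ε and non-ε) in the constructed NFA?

11

Per subexpression:
Each of the 3 symbol leaves contributes 1 transition (1 symbol, 0 ε).
  dc : 2 transitions (2 symbol, 0 ε)
  (dc)* : 6 transitions (2 symbol, 4 ε)
  (dc)* | a : 11 transitions (3 symbol, 8 ε)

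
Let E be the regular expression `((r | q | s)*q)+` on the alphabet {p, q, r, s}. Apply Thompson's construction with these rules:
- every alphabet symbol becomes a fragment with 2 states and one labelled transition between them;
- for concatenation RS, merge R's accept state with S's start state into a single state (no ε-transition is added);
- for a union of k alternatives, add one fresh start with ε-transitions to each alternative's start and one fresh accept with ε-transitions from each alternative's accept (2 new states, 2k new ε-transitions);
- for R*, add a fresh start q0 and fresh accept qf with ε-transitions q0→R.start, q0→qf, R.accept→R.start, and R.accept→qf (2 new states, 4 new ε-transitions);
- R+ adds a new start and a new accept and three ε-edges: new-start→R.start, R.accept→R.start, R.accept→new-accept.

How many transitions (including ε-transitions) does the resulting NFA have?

17

Recursing over subexpressions:
Each of the 4 symbol leaves contributes 1 transition (1 symbol, 0 ε).
  r | q | s — 9 transitions (3 symbol, 6 ε)
  (r | q | s)* — 13 transitions (3 symbol, 10 ε)
  (r | q | s)*q — 14 transitions (4 symbol, 10 ε)
  ((r | q | s)*q)+ — 17 transitions (4 symbol, 13 ε)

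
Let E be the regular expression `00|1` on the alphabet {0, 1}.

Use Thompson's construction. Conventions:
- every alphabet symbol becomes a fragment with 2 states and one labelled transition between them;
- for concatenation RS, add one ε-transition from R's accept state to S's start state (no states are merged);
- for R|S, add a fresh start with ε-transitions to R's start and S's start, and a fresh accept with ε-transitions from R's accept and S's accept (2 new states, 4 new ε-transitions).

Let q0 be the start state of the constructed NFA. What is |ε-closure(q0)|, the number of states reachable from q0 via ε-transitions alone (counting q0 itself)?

Work bottom-up. For each fragment F, track |ε-closure(F.start)| and whether F's accept lies in that closure (i.e. whether F accepts ε). A single-symbol fragment has closure size 1 and does not accept ε.
  00 — |ε-closure| equals the left operand's closure size = 1 (its accept is not ε-reachable, so the closure stops there)
  00|1 — |ε-closure| = 1 + 1 + 1 = 3 (the new accept is not ε-reachable since no branch accepts ε)

3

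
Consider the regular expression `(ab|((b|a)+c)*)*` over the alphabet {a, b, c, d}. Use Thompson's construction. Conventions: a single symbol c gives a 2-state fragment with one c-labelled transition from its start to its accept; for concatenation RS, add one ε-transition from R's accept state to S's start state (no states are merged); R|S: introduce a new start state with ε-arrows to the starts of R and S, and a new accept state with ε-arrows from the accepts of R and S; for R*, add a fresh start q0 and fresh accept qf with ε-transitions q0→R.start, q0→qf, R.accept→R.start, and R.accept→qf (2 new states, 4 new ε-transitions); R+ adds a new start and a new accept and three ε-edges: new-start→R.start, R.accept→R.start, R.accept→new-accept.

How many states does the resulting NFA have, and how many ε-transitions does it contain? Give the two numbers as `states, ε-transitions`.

Recursing over subexpressions:
Each of the 5 symbol leaves contributes 2 states and 0 ε-transitions.
  ab — 4 states, 1 ε-transition
  b|a — 6 states, 4 ε-transitions
  (b|a)+ — 8 states, 7 ε-transitions
  (b|a)+c — 10 states, 8 ε-transitions
  ((b|a)+c)* — 12 states, 12 ε-transitions
  ab|((b|a)+c)* — 18 states, 17 ε-transitions
  (ab|((b|a)+c)*)* — 20 states, 21 ε-transitions

20, 21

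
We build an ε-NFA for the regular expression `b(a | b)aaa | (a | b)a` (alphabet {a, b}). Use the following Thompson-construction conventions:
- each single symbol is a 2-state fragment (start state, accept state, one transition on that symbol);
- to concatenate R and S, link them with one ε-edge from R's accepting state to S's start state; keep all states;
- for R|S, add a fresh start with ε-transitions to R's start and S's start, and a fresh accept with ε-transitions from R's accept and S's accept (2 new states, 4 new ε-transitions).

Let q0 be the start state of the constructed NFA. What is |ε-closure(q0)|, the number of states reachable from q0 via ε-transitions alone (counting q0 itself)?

5

Let C(F) = |ε-closure(F.start)| within fragment F, and note whether F accepts ε. Symbol fragments have C = 1 and do not accept ε. Then:
  a | b → new start ε-reaches every alternative's start; none of them accept ε, so the new accept is not reached: |ε-closure| = 1 + 1 + 1 = 3
  b(a | b)aaa → same as the first factor's closure: |ε-closure| = 1
  a | b → new start ε-reaches every alternative's start; none of them accept ε, so the new accept is not reached: |ε-closure| = 1 + 1 + 1 = 3
  (a | b)a → |ε-closure| equals the left operand's closure size = 3 (its accept is not ε-reachable, so the closure stops there)
  b(a | b)aaa | (a | b)a → new start ε-reaches every alternative's start; none of them accept ε, so the new accept is not reached: |ε-closure| = 1 + 1 + 3 = 5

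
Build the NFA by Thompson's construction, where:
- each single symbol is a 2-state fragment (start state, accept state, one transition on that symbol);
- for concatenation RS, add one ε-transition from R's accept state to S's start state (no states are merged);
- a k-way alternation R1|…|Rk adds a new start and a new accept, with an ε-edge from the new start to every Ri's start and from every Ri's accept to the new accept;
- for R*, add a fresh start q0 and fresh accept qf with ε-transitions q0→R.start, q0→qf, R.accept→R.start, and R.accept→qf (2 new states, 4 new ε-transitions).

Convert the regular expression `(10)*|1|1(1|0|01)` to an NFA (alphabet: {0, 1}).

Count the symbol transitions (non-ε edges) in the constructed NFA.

8

By structural recursion:
Each of the 8 symbol leaves contributes exactly 1 symbol transition.
  10 → 2 symbol transitions
  (10)* → 2 symbol transitions
  01 → 2 symbol transitions
  1|0|01 → 4 symbol transitions
  1(1|0|01) → 5 symbol transitions
  (10)*|1|1(1|0|01) → 8 symbol transitions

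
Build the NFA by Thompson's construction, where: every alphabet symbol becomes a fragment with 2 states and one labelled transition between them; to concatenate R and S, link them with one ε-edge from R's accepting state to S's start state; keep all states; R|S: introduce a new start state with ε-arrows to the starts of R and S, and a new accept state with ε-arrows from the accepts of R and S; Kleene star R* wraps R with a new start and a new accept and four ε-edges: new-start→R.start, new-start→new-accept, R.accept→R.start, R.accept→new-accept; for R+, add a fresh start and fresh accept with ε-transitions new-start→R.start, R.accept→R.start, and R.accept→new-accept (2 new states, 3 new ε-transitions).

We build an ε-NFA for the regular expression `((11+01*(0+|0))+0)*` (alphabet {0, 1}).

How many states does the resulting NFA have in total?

Per subexpression:
Each of the 7 symbol leaves contributes a 2-state fragment.
  1+ — 4 states
  1* — 4 states
  0+ — 4 states
  0+|0 — 8 states
  11+01*(0+|0) — 20 states
  (11+01*(0+|0))+ — 22 states
  (11+01*(0+|0))+0 — 24 states
  ((11+01*(0+|0))+0)* — 26 states

26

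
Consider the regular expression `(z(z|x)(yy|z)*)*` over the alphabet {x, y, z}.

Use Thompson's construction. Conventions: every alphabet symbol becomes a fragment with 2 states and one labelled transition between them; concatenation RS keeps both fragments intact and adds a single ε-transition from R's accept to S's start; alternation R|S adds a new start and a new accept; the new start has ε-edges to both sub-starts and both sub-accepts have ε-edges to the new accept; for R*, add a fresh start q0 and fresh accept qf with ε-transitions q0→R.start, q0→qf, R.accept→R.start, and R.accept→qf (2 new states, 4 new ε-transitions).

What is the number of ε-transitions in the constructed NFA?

19

Building bottom-up:
Each of the 6 symbol leaves contributes 0 ε-transitions.
  z|x : 4 ε-transitions
  yy : 1 ε-transition
  yy|z : 5 ε-transitions
  (yy|z)* : 9 ε-transitions
  z(z|x)(yy|z)* : 15 ε-transitions
  (z(z|x)(yy|z)*)* : 19 ε-transitions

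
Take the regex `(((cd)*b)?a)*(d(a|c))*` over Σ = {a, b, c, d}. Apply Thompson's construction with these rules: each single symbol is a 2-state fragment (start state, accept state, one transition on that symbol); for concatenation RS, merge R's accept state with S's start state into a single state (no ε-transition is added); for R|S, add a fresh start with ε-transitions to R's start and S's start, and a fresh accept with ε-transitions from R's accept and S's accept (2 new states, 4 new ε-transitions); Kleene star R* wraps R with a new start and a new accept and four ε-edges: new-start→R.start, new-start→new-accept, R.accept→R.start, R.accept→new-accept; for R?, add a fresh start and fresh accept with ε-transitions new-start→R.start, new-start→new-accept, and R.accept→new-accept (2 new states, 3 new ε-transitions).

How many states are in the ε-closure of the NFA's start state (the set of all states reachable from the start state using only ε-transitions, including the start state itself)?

Compute the ε-closure size of each fragment's start state recursively; a symbol fragment's start has no outgoing ε-edge, so its closure is just itself (size 1).
  cd — same as the first factor's closure: |closure| = 1
  (cd)* — |closure| = 1 (new start) + 1 (body) + 1 (new accept) = 3
  (cd)*b — |closure| = 3 + (1−1) = 3 (closure spills across the concat boundary because the left factor accepts ε)
  ((cd)*b)? — new start has ε-edges to the inner start and to the new accept, so |closure| = 2 + 3 = 5
  ((cd)*b)?a — |closure| = 5 + (1−1) = 5 (closure spills across the concat boundary because the left factor accepts ε)
  (((cd)*b)?a)* — |closure| = 1 (new start) + 5 (body) + 1 (new accept) = 7
  a|c — |closure| = 1 + 1 + 1 = 3 (the new accept is not ε-reachable since no branch accepts ε)
  d(a|c) — same as the first factor's closure: |closure| = 1
  (d(a|c))* — new start has ε-edges to the inner start and to the new accept, so |closure| = 2 + 1 = 3
  (((cd)*b)?a)*(d(a|c))* — |closure| = 7 + (3−1) = 9 (closure spills across the concat boundary because the left factor accepts ε)

9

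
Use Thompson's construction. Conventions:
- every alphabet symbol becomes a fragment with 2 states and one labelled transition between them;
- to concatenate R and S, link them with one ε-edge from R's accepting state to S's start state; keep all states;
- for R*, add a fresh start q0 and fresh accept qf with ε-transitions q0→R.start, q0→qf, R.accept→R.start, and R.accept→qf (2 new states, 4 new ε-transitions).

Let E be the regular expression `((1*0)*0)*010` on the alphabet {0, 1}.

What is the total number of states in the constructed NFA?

Bottom-up over the parse tree:
Each of the 6 symbol leaves contributes a 2-state fragment.
  1* — 4 states
  1*0 — 6 states
  (1*0)* — 8 states
  (1*0)*0 — 10 states
  ((1*0)*0)* — 12 states
  ((1*0)*0)*010 — 18 states

18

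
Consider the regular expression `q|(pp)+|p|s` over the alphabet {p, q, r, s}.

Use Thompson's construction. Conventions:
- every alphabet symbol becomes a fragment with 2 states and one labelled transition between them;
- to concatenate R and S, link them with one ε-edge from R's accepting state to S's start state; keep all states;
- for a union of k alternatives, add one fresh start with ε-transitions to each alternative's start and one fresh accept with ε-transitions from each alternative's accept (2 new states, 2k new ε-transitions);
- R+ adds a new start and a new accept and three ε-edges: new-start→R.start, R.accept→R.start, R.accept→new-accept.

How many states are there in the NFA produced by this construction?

14

Building bottom-up:
Each of the 5 symbol leaves contributes a 2-state fragment.
  pp → 4 states
  (pp)+ → 6 states
  q|(pp)+|p|s → 14 states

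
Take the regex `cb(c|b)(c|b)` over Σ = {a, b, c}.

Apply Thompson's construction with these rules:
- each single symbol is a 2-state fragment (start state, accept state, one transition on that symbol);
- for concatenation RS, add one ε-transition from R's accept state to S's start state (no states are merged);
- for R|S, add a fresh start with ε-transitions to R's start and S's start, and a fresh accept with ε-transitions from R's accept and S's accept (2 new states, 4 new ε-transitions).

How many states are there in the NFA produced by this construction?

Recursing over subexpressions:
Each of the 6 symbol leaves contributes a 2-state fragment.
  c|b : 6 states
  c|b : 6 states
  cb(c|b)(c|b) : 16 states

16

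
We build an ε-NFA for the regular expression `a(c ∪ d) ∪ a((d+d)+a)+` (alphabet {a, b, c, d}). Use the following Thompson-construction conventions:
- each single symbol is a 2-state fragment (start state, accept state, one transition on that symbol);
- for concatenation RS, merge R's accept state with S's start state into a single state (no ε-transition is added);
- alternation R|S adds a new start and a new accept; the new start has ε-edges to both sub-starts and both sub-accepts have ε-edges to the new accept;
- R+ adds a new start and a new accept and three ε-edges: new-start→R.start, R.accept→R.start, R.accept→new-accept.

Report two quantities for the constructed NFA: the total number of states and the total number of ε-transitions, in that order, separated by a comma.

20, 17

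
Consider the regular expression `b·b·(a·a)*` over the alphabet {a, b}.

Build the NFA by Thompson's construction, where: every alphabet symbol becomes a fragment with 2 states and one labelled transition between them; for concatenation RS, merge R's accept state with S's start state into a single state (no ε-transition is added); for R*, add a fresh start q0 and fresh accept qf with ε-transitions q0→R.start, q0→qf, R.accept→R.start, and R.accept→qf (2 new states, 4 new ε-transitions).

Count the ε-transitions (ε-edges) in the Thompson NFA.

Per subexpression:
Each of the 4 symbol leaves contributes 0 ε-transitions.
  a·a = 0 ε-transitions
  (a·a)* = 4 ε-transitions
  b·b·(a·a)* = 4 ε-transitions

4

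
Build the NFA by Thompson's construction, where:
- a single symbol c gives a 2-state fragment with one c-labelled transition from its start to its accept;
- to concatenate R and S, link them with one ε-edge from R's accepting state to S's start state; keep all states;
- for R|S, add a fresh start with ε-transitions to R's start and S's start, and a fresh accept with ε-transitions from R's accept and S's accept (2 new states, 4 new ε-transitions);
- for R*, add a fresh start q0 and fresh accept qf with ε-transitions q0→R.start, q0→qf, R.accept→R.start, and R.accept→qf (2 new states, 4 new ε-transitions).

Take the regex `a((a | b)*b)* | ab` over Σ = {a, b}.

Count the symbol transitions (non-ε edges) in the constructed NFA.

6

Building bottom-up:
Each of the 6 symbol leaves contributes exactly 1 symbol transition.
  a | b = 2 symbol transitions
  (a | b)* = 2 symbol transitions
  (a | b)*b = 3 symbol transitions
  ((a | b)*b)* = 3 symbol transitions
  a((a | b)*b)* = 4 symbol transitions
  ab = 2 symbol transitions
  a((a | b)*b)* | ab = 6 symbol transitions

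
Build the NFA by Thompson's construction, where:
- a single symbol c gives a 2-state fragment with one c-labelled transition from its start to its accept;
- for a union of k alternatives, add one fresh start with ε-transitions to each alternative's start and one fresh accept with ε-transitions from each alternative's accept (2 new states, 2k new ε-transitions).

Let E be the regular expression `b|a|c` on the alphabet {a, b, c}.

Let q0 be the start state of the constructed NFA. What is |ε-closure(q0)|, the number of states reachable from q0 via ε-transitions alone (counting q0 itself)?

4

Compute the ε-closure size of each fragment's start state recursively; a symbol fragment's start has no outgoing ε-edge, so its closure is just itself (size 1).
  b|a|c → new start ε-reaches every alternative's start; none of them accept ε, so the new accept is not reached: |ε-closure| = 1 + 1 + 1 + 1 = 4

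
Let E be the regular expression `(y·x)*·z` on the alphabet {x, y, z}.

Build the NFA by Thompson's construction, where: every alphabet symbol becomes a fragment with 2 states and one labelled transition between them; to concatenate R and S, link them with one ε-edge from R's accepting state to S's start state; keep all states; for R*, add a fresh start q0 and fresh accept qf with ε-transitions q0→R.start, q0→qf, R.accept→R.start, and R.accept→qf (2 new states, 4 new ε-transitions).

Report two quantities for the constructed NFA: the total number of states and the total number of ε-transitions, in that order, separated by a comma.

Building bottom-up:
Each of the 3 symbol leaves contributes 2 states and 0 ε-transitions.
  y·x : 4 states, 1 ε-transition
  (y·x)* : 6 states, 5 ε-transitions
  (y·x)*·z : 8 states, 6 ε-transitions

8, 6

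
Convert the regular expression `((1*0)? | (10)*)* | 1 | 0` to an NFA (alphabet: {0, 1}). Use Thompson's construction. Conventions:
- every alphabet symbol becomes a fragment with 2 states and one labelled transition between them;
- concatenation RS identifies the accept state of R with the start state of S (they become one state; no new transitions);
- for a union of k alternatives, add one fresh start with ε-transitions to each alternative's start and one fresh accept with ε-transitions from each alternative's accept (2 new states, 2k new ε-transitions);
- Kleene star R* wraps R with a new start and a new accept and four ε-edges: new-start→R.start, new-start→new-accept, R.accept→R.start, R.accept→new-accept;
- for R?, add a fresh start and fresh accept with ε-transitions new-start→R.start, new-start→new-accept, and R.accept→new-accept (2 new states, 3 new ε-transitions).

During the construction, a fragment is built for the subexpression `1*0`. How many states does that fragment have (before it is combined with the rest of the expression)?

Fragment for `1*0`:
Each of the 2 symbol leaves contributes a 2-state fragment.
  1* — 4 states
  1*0 — 5 states

5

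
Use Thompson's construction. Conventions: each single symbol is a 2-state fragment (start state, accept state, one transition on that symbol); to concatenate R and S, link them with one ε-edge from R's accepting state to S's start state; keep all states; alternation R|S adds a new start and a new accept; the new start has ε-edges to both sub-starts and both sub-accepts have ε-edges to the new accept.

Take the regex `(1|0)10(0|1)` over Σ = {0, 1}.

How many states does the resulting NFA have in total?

16

Bottom-up over the parse tree:
Each of the 6 symbol leaves contributes a 2-state fragment.
  1|0 → 6 states
  0|1 → 6 states
  (1|0)10(0|1) → 16 states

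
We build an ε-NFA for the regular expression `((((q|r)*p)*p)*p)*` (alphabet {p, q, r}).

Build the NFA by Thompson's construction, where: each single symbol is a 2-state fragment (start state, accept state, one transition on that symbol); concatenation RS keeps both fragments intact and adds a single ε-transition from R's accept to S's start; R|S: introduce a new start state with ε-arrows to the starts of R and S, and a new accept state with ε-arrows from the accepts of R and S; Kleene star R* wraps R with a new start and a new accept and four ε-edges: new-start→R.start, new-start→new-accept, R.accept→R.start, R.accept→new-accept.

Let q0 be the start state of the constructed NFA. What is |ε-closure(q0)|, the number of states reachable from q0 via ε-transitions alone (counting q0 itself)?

14

Let C(F) = |ε-closure(F.start)| within fragment F, and note whether F accepts ε. Symbol fragments have C = 1 and do not accept ε. Then:
  q|r → |closure| = 1 + 1 + 1 = 3 (the new accept is not ε-reachable since no branch accepts ε)
  (q|r)* → new start has ε-edges to the inner start and to the new accept, so |closure| = 2 + 3 = 5
  (q|r)*p → the left operand accepts ε, so the closure extends into the next operand (via the concat ε-link); |closure| = 5 + 1 = 6
  ((q|r)*p)* → |closure| = 1 (new start) + 6 (body) + 1 (new accept) = 8
  ((q|r)*p)*p → |closure| = 8 + 1 = 9 (closure spills across the concat boundary because the left factor accepts ε)
  (((q|r)*p)*p)* → |closure| = 1 (new start) + 9 (body) + 1 (new accept) = 11
  (((q|r)*p)*p)*p → |closure| = 11 + 1 = 12 (closure spills across the concat boundary because the left factor accepts ε)
  ((((q|r)*p)*p)*p)* → |closure| = 1 (new start) + 12 (body) + 1 (new accept) = 14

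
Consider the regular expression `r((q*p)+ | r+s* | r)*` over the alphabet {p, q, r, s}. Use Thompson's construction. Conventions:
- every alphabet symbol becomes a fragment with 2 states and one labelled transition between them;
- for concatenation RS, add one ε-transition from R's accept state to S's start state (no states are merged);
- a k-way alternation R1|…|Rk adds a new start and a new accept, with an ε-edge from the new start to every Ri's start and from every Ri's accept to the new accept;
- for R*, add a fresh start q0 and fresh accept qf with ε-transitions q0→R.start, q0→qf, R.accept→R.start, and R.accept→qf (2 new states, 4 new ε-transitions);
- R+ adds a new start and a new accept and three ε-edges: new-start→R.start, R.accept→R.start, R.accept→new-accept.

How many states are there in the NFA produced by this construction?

24

Building bottom-up:
Each of the 6 symbol leaves contributes a 2-state fragment.
  q* = 4 states
  q*p = 6 states
  (q*p)+ = 8 states
  r+ = 4 states
  s* = 4 states
  r+s* = 8 states
  (q*p)+ | r+s* | r = 20 states
  ((q*p)+ | r+s* | r)* = 22 states
  r((q*p)+ | r+s* | r)* = 24 states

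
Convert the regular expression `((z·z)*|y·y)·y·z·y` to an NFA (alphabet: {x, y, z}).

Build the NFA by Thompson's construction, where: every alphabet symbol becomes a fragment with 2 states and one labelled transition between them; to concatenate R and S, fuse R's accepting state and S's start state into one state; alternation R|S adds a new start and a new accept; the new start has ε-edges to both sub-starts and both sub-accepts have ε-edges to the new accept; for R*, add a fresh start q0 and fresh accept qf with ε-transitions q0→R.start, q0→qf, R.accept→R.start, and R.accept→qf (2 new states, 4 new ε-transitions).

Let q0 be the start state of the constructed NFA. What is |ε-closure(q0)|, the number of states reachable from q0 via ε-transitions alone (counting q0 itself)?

Let C(F) = |ε-closure(F.start)| within fragment F, and note whether F accepts ε. Symbol fragments have C = 1 and do not accept ε. Then:
  z·z — |ε-closure| equals the left operand's closure size = 1 (its accept is not ε-reachable, so the closure stops there)
  (z·z)* — the star's fresh start ε-reaches both the body's start and the fresh accept: |ε-closure| = 2 + 1 = 3
  y·y — |ε-closure| equals the left operand's closure size = 1 (its accept is not ε-reachable, so the closure stops there)
  (z·z)*|y·y — new start ε-reaches every alternative's start; at least one alternative accepts ε, so the union's new accept is reached too: |ε-closure| = 1 + 3 + 1 + 1 = 6
  ((z·z)*|y·y)·y·z·y — the left operand accepts ε, so the closure extends into the next operand (the shared merged state is already counted); |ε-closure| = 6 + (1−1) = 6

6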